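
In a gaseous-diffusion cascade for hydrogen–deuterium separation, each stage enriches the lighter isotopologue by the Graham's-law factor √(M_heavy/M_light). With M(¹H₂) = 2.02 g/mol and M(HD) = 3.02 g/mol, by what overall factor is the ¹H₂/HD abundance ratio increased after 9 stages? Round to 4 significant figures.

6.109

The single-stage factor is √(M_heavy/M_light), so 9 stages give [√(3.02/2.02)]^9 = (3.02/2.02)^(9/2).
= 1.49505^(9/2) = 6.109.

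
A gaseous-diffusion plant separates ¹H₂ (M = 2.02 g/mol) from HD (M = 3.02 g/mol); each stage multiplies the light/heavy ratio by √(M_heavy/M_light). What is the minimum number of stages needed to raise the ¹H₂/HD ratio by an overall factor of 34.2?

18

Per stage α = (3.02/2.02)^(1/2) = 1.49505^0.5, giving ln α = 0.2011.
Need α^N ≥ 34.2 ⇒ N ≥ ln(34.2) / ln α = 3.532 / 0.2011 = 17.57.
Minimum whole number of stages: N = 18.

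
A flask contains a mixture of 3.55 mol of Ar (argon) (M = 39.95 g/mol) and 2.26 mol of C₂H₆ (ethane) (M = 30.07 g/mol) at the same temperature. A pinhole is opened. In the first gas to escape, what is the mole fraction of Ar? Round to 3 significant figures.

Effusion rate of each component ∝ n_i/√M_i (partial pressure × 1/√M).
So x_Ar in the escaping gas = (n_Ar/√M_Ar) / Σ(n_i/√M_i)
= (3.55/√39.95) / (3.55/√39.95 + 2.26/√30.07) = 0.5617/(0.5617 + 0.4121) = 0.577.

0.577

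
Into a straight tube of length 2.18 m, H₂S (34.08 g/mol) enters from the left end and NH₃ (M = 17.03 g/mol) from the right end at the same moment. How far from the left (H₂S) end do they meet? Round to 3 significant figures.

Graham's law gives d_H₂S/d_NH₃ = rate_H₂S/rate_NH₃ = √(M_NH₃/M_H₂S) = √(17.03/34.08) = 0.7069.
With d_H₂S + d_NH₃ = 2.18 m, d_NH₃ = 2.18/(1 + 0.7069) = 1.277 m.
d_H₂S = 2.18 − 1.277 = 0.903 m.

0.903 m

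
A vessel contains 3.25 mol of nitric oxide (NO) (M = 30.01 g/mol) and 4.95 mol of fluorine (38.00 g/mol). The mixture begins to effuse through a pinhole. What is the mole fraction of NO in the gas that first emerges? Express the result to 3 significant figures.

Each component's effusion rate ∝ (its partial pressure)·(1/√M) ∝ n_i/√M_i.
x_NO(eff) = (n_NO/√M_NO) / (n_NO/√M_NO + n_F₂/√M_F₂)
= (3.25/√30.01) / (3.25/√30.01 + 4.95/√38.00) = 0.5933/(0.5933 + 0.8030) = 0.425.

0.425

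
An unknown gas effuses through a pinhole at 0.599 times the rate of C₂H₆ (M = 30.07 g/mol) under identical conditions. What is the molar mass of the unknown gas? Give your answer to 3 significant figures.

Using Graham's law: rate_X/rate_C₂H₆ = √(M_C₂H₆/M_X).
0.599 = √(30.07/M_X)
M_X = 30.07 / 0.599² = 30.07 / 0.3588 = 83.8 g/mol

83.8 g/mol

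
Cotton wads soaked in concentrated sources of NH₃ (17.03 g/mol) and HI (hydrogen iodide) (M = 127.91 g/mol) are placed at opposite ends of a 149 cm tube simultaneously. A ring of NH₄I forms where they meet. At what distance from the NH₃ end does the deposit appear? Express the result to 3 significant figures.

The fronts meet when d_NH₃ + d_HI = L with d_NH₃/d_HI = √(M_HI/M_NH₃) (Graham's law). Here √(M_HI/M_NH₃) = √(127.91/17.03) = 2.741.
With d_NH₃ + d_HI = 149 cm, d_HI = 149/(1 + 2.741) = 39.83 cm.
d_NH₃ = 149 − 39.83 = 109 cm.

109 cm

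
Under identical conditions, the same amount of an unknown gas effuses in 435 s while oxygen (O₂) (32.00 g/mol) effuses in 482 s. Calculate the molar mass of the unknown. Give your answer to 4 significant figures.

By Graham's law, t_X/t_O₂ = √(M_X/M_O₂).
435/482 = 0.9025 = √(M_X/32.00)
M_X = 32.00 × 0.9025² = 32.00 × 0.8145 = 26.06 g/mol

26.06 g/mol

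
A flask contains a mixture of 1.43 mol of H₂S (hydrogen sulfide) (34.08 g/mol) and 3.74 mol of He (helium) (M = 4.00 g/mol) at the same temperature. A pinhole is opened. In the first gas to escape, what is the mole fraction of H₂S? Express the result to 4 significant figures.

0.1158

Effusion rate of each component ∝ n_i/√M_i (partial pressure × 1/√M).
So x_H₂S in the escaping gas = (n_H₂S/√M_H₂S) / Σ(n_i/√M_i)
= (1.43/√34.08) / (1.43/√34.08 + 3.74/√4.00) = 0.2450/(0.2450 + 1.870) = 0.1158.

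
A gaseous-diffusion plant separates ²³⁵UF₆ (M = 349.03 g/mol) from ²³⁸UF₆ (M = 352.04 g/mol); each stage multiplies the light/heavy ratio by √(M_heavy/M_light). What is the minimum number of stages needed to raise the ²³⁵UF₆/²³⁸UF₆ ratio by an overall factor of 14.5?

623

With α = √(352.04/349.03) per stage, ln α = ½ ln(1.00862) = 0.004293.
Need α^N ≥ 14.5 ⇒ N ≥ ln(14.5) / ln α = 2.674 / 0.004293 = 622.84.
So at least 623 stages are needed.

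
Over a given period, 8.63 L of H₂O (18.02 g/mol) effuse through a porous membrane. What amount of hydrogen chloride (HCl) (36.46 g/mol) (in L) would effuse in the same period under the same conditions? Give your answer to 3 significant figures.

Using Graham's law: rate_HCl/rate_H₂O = √(M_H₂O/M_HCl) = √(18.02/36.46) = √0.4942 = 0.7030.
So the volume for HCl is 8.63 × 0.7030 = 6.07 L.

6.07 L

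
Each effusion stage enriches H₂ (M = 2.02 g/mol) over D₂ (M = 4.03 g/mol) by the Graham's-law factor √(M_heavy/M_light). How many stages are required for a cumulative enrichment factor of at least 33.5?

Single-stage factor α = √(4.03/2.02), so ln α = ½ ln(1.99505) = 0.3453.
Need α^N ≥ 33.5 ⇒ N ≥ ln(33.5) / ln α = 3.512 / 0.3453 = 10.17.
Rounding up, N = 11 stages.

11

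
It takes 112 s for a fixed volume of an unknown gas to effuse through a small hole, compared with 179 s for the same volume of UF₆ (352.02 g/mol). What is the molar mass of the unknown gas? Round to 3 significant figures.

By Graham's law, t_X/t_UF₆ = √(M_X/M_UF₆).
112/179 = 0.6257 = √(M_X/352.02)
M_X = 352.02 × 0.6257² = 352.02 × 0.3915 = 138 g/mol

138 g/mol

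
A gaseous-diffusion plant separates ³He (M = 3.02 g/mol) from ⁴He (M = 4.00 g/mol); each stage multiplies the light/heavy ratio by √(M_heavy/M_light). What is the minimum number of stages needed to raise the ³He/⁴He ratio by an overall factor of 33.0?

25

With α = √(4.00/3.02) per stage, ln α = ½ ln(1.32450) = 0.1405.
Need α^N ≥ 33.0 ⇒ N ≥ ln(33.0) / ln α = 3.497 / 0.1405 = 24.88.
So at least 25 stages are needed.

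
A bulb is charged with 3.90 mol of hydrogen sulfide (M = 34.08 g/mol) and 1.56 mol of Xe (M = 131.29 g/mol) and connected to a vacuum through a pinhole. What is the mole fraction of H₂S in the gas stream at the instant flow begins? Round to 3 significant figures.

The effusion rate of species i is ∝ p_i/√M_i ∝ n_i/√M_i.
So x_H₂S in the escaping gas = (n_H₂S/√M_H₂S) / Σ(n_i/√M_i)
= (3.90/√34.08) / (3.90/√34.08 + 1.56/√131.29) = 0.6681/(0.6681 + 0.1361) = 0.831.

0.831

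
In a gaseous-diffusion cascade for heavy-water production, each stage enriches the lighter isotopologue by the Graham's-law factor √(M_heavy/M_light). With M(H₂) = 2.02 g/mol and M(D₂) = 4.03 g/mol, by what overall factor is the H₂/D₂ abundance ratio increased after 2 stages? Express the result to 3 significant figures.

The single-stage factor is √(M_heavy/M_light), so 2 stages give [√(4.03/2.02)]^2 = (4.03/2.02)^(2/2).
= 1.99505^1 = 2.00.

2.00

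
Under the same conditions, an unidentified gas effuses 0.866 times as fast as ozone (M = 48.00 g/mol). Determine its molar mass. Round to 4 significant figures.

By Graham's law, rate_X/rate_O₃ = √(M_O₃/M_X).
0.866 = √(48.00/M_X)
M_X = 48.00 / 0.866² = 48.00 / 0.7500 = 64.00 g/mol

64.00 g/mol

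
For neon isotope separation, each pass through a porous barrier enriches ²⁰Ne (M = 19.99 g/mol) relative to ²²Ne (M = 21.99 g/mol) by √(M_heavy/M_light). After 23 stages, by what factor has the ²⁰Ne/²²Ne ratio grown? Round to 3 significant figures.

2.99

The single-stage factor is √(M_heavy/M_light), so 23 stages give [√(21.99/19.99)]^23 = (21.99/19.99)^(23/2).
= 1.10005^(23/2) = 2.99.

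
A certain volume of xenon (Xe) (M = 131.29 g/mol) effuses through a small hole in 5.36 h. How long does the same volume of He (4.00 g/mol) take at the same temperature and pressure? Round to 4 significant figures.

Graham's law gives t_He/t_Xe = √(M_He/M_Xe) = √(4.00/131.29) = √0.03047 = 0.1745.
So the time for He is 5.36 × 0.1745 = 0.9356 h.

0.9356 h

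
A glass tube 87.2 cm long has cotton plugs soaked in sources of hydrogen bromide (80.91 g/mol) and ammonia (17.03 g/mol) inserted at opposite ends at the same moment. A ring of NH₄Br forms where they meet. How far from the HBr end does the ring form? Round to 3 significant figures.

Graham's law gives d_HBr/d_NH₃ = rate_HBr/rate_NH₃ = √(M_NH₃/M_HBr) = √(17.03/80.91) = 0.4588.
With d_HBr + d_NH₃ = 87.2 cm, d_NH₃ = 87.2/(1 + 0.4588) = 59.78 cm.
d_HBr = 87.2 − 59.78 = 27.4 cm.

27.4 cm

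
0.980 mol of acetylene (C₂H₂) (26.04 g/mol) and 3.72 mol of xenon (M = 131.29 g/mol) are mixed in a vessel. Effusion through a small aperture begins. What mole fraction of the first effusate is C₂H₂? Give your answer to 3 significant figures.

The effusion rate of species i is ∝ p_i/√M_i ∝ n_i/√M_i.
x_C₂H₂(eff) = (n_C₂H₂/√M_C₂H₂) / (n_C₂H₂/√M_C₂H₂ + n_Xe/√M_Xe)
= (0.980/√26.04) / (0.980/√26.04 + 3.72/√131.29) = 0.1920/(0.1920 + 0.3247) = 0.372.

0.372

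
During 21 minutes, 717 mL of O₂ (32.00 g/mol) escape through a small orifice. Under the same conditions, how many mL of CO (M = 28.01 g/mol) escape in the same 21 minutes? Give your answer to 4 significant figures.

By Graham's law, rate_CO/rate_O₂ = √(M_O₂/M_CO) = √(32.00/28.01) = √1.142 = 1.069.
So the volume for CO is 717 × 1.069 = 766.4 mL.

766.4 mL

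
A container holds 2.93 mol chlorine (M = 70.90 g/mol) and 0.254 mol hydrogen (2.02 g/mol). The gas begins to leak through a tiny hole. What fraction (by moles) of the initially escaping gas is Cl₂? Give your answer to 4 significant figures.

0.6607

Each component's effusion rate ∝ (its partial pressure)·(1/√M) ∝ n_i/√M_i.
So x_Cl₂ in the escaping gas = (n_Cl₂/√M_Cl₂) / Σ(n_i/√M_i)
= (2.93/√70.90) / (2.93/√70.90 + 0.254/√2.02) = 0.3480/(0.3480 + 0.1787) = 0.6607.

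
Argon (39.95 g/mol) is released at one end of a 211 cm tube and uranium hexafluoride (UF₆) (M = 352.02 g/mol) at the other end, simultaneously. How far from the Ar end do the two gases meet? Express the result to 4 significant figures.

In equal time, each gas travels a distance ∝ its rate ∝ 1/√M, so d_Ar/d_UF₆ = √(M_UF₆/M_Ar) = √(352.02/39.95) = 2.968.
With d_Ar + d_UF₆ = 211 cm, d_UF₆ = 211/(1 + 2.968) = 53.17 cm.
d_Ar = 211 − 53.17 = 157.8 cm.

157.8 cm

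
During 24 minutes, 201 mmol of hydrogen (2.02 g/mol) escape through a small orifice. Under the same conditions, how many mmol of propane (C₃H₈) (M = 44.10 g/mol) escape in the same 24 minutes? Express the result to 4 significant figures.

Graham's law gives rate_C₃H₈/rate_H₂ = √(M_H₂/M_C₃H₈) = √(2.02/44.10) = √0.04580 = 0.2140.
So the amount for C₃H₈ is 201 × 0.2140 = 43.02 mmol.

43.02 mmol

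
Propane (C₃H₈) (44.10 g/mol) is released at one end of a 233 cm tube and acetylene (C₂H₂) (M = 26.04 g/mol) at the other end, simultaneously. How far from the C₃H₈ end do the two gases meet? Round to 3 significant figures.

Distances travelled in equal time are proportional to diffusion rates, so d_C₃H₈/d_C₂H₂ = √(M_C₂H₂/M_C₃H₈) = √(26.04/44.10) = 0.7684.
With d_C₃H₈ + d_C₂H₂ = 233 cm, d_C₂H₂ = 233/(1 + 0.7684) = 131.8 cm.
d_C₃H₈ = 233 − 131.8 = 101 cm.

101 cm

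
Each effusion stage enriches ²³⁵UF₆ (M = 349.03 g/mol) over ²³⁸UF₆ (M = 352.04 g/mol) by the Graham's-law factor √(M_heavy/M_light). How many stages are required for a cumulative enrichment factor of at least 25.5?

Per stage α = (352.04/349.03)^(1/2) = 1.00862^0.5, giving ln α = 0.004293.
Need α^N ≥ 25.5 ⇒ N ≥ ln(25.5) / ln α = 3.239 / 0.004293 = 754.33.
So at least 755 stages are needed.

755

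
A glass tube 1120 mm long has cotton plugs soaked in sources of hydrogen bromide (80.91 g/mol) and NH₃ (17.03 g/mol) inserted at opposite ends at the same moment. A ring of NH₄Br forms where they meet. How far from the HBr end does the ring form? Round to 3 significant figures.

Distances travelled in equal time are proportional to diffusion rates, so d_HBr/d_NH₃ = √(M_NH₃/M_HBr) = √(17.03/80.91) = 0.4588.
With d_HBr + d_NH₃ = 1120 mm, d_NH₃ = 1120/(1 + 0.4588) = 767.8 mm.
d_HBr = 1120 − 767.8 = 352 mm.

352 mm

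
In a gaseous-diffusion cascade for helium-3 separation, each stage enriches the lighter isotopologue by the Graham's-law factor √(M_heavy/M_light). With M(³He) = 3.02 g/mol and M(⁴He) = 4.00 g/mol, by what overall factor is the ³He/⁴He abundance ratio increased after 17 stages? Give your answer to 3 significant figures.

10.9

The single-stage factor is √(M_heavy/M_light), so 17 stages give [√(4.00/3.02)]^17 = (4.00/3.02)^(17/2).
= 1.32450^(17/2) = 10.9.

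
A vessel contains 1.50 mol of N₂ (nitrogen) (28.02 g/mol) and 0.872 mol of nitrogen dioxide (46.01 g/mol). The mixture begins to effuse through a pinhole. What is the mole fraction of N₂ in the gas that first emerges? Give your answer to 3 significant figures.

The effusion rate of species i is ∝ p_i/√M_i ∝ n_i/√M_i.
x_N₂(eff) = (n_N₂/√M_N₂) / (n_N₂/√M_N₂ + n_NO₂/√M_NO₂)
= (1.50/√28.02) / (1.50/√28.02 + 0.872/√46.01) = 0.2834/(0.2834 + 0.1286) = 0.688.

0.688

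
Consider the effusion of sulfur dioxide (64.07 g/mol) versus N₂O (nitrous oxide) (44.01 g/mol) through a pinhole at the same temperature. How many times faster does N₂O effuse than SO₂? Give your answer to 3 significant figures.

Graham's law gives rate_N₂O/rate_SO₂ = √(M_SO₂/M_N₂O) = √(64.07/44.01) = √1.456 = 1.21.

1.21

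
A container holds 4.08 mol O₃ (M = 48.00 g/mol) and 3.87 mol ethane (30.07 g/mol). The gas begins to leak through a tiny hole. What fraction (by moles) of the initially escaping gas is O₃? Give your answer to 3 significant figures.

0.455

Rate_i ∝ x_i/√M_i (Graham's law weighted by mole fraction), so the effusate composition follows n_i/√M_i.
Mole fraction of O₃ in the effusate = (n_O₃/√M_O₃) / (n_O₃/√M_O₃ + n_C₂H₆/√M_C₂H₆)
= (4.08/√48.00) / (4.08/√48.00 + 3.87/√30.07) = 0.5889/(0.5889 + 0.7057) = 0.455.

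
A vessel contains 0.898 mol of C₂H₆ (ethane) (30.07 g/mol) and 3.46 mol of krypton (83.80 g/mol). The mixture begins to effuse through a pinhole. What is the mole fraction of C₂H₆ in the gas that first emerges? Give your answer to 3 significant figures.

0.302

The effusion rate of species i is ∝ p_i/√M_i ∝ n_i/√M_i.
x_C₂H₆(eff) = (n_C₂H₆/√M_C₂H₆) / (n_C₂H₆/√M_C₂H₆ + n_Kr/√M_Kr)
= (0.898/√30.07) / (0.898/√30.07 + 3.46/√83.80) = 0.1638/(0.1638 + 0.3780) = 0.302.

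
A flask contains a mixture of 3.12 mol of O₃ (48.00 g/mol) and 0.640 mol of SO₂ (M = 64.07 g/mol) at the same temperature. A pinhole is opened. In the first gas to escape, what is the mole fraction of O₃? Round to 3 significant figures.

0.849

Rate_i ∝ x_i/√M_i (Graham's law weighted by mole fraction), so the effusate composition follows n_i/√M_i.
So x_O₃ in the escaping gas = (n_O₃/√M_O₃) / Σ(n_i/√M_i)
= (3.12/√48.00) / (3.12/√48.00 + 0.640/√64.07) = 0.4503/(0.4503 + 0.07996) = 0.849.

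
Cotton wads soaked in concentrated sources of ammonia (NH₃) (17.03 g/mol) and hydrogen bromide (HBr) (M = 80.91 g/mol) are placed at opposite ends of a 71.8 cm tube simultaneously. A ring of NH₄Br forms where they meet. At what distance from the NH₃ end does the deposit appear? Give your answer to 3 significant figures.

The fronts meet when d_NH₃ + d_HBr = L with d_NH₃/d_HBr = √(M_HBr/M_NH₃) (Graham's law). Here √(M_HBr/M_NH₃) = √(80.91/17.03) = 2.180.
With d_NH₃ + d_HBr = 71.8 cm, d_HBr = 71.8/(1 + 2.180) = 22.58 cm.
d_NH₃ = 71.8 − 22.58 = 49.2 cm.

49.2 cm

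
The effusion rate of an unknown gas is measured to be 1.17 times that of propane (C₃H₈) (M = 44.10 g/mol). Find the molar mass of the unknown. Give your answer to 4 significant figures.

32.22 g/mol

Since effusion rate ∝ 1/√M, rate_X/rate_C₃H₈ = √(M_C₃H₈/M_X).
1.17 = √(44.10/M_X)
M_X = 44.10 / 1.17² = 44.10 / 1.369 = 32.22 g/mol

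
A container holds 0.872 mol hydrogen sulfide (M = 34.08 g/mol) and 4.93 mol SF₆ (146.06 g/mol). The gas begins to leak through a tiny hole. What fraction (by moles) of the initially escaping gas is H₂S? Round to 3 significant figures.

Each component's effusion rate ∝ (its partial pressure)·(1/√M) ∝ n_i/√M_i.
x_H₂S(eff) = (n_H₂S/√M_H₂S) / (n_H₂S/√M_H₂S + n_SF₆/√M_SF₆)
= (0.872/√34.08) / (0.872/√34.08 + 4.93/√146.06) = 0.1494/(0.1494 + 0.4079) = 0.268.

0.268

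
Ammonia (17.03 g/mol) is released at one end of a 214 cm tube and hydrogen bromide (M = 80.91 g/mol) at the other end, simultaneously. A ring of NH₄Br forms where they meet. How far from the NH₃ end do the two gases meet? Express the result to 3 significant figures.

147 cm

In equal time, each gas travels a distance ∝ its rate ∝ 1/√M, so d_NH₃/d_HBr = √(M_HBr/M_NH₃) = √(80.91/17.03) = 2.180.
With d_NH₃ + d_HBr = 214 cm, d_HBr = 214/(1 + 2.180) = 67.30 cm.
d_NH₃ = 214 − 67.30 = 147 cm.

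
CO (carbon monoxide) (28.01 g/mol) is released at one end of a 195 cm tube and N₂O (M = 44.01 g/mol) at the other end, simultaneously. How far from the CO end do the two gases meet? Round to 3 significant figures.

108 cm

In equal time, each gas travels a distance ∝ its rate ∝ 1/√M, so d_CO/d_N₂O = √(M_N₂O/M_CO) = √(44.01/28.01) = 1.253.
With d_CO + d_N₂O = 195 cm, d_N₂O = 195/(1 + 1.253) = 86.53 cm.
d_CO = 195 − 86.53 = 108 cm.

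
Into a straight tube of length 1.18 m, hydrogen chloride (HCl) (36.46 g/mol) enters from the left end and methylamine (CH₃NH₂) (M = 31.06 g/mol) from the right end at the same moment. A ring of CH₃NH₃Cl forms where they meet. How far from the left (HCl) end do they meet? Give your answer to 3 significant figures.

Distances travelled in equal time are proportional to diffusion rates, so d_HCl/d_CH₃NH₂ = √(M_CH₃NH₂/M_HCl) = √(31.06/36.46) = 0.9230.
With d_HCl + d_CH₃NH₂ = 1.18 m, d_CH₃NH₂ = 1.18/(1 + 0.9230) = 0.6136 m.
d_HCl = 1.18 − 0.6136 = 0.566 m.

0.566 m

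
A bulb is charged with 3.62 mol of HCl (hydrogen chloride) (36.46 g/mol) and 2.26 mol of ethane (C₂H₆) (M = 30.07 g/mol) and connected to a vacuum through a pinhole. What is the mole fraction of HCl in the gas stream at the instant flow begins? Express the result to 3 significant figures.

Rate_i ∝ x_i/√M_i (Graham's law weighted by mole fraction), so the effusate composition follows n_i/√M_i.
Mole fraction of HCl in the effusate = (n_HCl/√M_HCl) / (n_HCl/√M_HCl + n_C₂H₆/√M_C₂H₆)
= (3.62/√36.46) / (3.62/√36.46 + 2.26/√30.07) = 0.5995/(0.5995 + 0.4121) = 0.593.

0.593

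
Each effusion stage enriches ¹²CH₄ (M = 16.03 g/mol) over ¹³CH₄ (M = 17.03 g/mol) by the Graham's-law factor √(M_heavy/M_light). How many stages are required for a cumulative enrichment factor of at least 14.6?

Single-stage factor α = √(17.03/16.03), so ln α = ½ ln(1.06238) = 0.03026.
Need α^N ≥ 14.6 ⇒ N ≥ ln(14.6) / ln α = 2.681 / 0.03026 = 88.61.
So at least 89 stages are needed.

89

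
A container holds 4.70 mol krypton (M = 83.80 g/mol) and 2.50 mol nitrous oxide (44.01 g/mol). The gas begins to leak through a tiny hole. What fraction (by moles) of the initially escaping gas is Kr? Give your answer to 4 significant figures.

Effusion rate of each component ∝ n_i/√M_i (partial pressure × 1/√M).
x_Kr(eff) = (n_Kr/√M_Kr) / (n_Kr/√M_Kr + n_N₂O/√M_N₂O)
= (4.70/√83.80) / (4.70/√83.80 + 2.50/√44.01) = 0.5134/(0.5134 + 0.3768) = 0.5767.

0.5767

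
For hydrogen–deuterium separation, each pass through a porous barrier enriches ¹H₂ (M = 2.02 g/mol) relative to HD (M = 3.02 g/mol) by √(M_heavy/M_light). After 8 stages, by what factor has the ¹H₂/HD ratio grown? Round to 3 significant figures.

5.00

The single-stage factor is √(M_heavy/M_light), so 8 stages give [√(3.02/2.02)]^8 = (3.02/2.02)^(8/2).
= 1.49505^4 = 5.00.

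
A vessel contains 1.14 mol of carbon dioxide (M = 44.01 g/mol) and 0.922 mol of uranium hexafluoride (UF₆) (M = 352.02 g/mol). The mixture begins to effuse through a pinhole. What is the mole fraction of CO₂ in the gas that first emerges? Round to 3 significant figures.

0.778

Each component's effusion rate ∝ (its partial pressure)·(1/√M) ∝ n_i/√M_i.
So x_CO₂ in the escaping gas = (n_CO₂/√M_CO₂) / Σ(n_i/√M_i)
= (1.14/√44.01) / (1.14/√44.01 + 0.922/√352.02) = 0.1718/(0.1718 + 0.04914) = 0.778.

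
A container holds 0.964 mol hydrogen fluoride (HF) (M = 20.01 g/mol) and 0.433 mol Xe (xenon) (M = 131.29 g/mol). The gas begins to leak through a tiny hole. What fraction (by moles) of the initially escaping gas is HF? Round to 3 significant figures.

0.851

Rate_i ∝ x_i/√M_i (Graham's law weighted by mole fraction), so the effusate composition follows n_i/√M_i.
Mole fraction of HF in the effusate = (n_HF/√M_HF) / (n_HF/√M_HF + n_Xe/√M_Xe)
= (0.964/√20.01) / (0.964/√20.01 + 0.433/√131.29) = 0.2155/(0.2155 + 0.03779) = 0.851.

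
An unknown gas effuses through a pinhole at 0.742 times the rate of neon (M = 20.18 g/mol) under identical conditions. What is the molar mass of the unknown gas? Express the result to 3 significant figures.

By Graham's law, rate_X/rate_Ne = √(M_Ne/M_X).
0.742 = √(20.18/M_X)
M_X = 20.18 / 0.742² = 20.18 / 0.5506 = 36.7 g/mol

36.7 g/mol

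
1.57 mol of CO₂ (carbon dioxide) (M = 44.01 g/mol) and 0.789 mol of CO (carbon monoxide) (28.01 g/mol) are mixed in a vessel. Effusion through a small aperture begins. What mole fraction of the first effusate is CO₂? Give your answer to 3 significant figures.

0.614

The effusion rate of species i is ∝ p_i/√M_i ∝ n_i/√M_i.
So x_CO₂ in the escaping gas = (n_CO₂/√M_CO₂) / Σ(n_i/√M_i)
= (1.57/√44.01) / (1.57/√44.01 + 0.789/√28.01) = 0.2367/(0.2367 + 0.1491) = 0.614.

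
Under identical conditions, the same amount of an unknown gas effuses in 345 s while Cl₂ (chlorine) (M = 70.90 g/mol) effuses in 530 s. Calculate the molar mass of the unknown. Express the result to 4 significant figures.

By Graham's law, t_X/t_Cl₂ = √(M_X/M_Cl₂).
345/530 = 0.6509 = √(M_X/70.90)
M_X = 70.90 × 0.6509² = 70.90 × 0.4237 = 30.04 g/mol

30.04 g/mol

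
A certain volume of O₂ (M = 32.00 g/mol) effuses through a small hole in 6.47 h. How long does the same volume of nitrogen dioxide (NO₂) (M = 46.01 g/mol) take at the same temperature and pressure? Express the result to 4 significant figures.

By Graham's law, t_NO₂/t_O₂ = √(M_NO₂/M_O₂) = √(46.01/32.00) = √1.438 = 1.199.
So the time for NO₂ is 6.47 × 1.199 = 7.758 h.

7.758 h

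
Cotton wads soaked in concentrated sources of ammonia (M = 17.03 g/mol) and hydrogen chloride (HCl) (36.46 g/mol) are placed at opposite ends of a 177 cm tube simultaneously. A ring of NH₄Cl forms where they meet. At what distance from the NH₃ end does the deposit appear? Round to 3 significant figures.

105 cm

In equal time, each gas travels a distance ∝ its rate ∝ 1/√M, so d_NH₃/d_HCl = √(M_HCl/M_NH₃) = √(36.46/17.03) = 1.463.
With d_NH₃ + d_HCl = 177 cm, d_HCl = 177/(1 + 1.463) = 71.86 cm.
d_NH₃ = 177 − 71.86 = 105 cm.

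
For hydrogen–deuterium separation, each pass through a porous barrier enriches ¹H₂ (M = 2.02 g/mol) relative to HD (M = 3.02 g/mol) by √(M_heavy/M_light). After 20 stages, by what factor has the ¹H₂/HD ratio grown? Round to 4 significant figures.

After 20 stages the ratio has grown by (√(3.02/2.02))^20 = (3.02/2.02)^(20/2).
= 1.49505^10 = 55.79.

55.79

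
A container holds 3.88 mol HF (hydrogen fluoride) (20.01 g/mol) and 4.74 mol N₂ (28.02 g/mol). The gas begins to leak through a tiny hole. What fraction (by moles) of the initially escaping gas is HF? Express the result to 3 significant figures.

0.492

Effusion rate of each component ∝ n_i/√M_i (partial pressure × 1/√M).
x_HF(eff) = (n_HF/√M_HF) / (n_HF/√M_HF + n_N₂/√M_N₂)
= (3.88/√20.01) / (3.88/√20.01 + 4.74/√28.02) = 0.8674/(0.8674 + 0.8955) = 0.492.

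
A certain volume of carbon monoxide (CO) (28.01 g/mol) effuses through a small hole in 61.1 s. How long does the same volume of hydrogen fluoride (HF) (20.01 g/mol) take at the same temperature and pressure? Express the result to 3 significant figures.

Using Graham's law: t_HF/t_CO = √(M_HF/M_CO) = √(20.01/28.01) = √0.7144 = 0.8452.
So the time for HF is 61.1 × 0.8452 = 51.6 s.

51.6 s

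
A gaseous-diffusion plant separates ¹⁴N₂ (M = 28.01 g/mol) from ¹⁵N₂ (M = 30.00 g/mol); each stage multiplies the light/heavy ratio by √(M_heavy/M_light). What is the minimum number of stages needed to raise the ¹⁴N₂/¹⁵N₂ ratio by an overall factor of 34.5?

104

Single-stage factor α = √(30.00/28.01), so ln α = ½ ln(1.07105) = 0.03432.
Need α^N ≥ 34.5 ⇒ N ≥ ln(34.5) / ln α = 3.541 / 0.03432 = 103.18.
Rounding up, N = 104 stages.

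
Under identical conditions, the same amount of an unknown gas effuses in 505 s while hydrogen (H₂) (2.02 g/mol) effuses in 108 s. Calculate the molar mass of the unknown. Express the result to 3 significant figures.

44.2 g/mol

From Graham's law, t_X/t_H₂ = √(M_X/M_H₂).
505/108 = 4.676 = √(M_X/2.02)
M_X = 2.02 × 4.676² = 2.02 × 21.86 = 44.2 g/mol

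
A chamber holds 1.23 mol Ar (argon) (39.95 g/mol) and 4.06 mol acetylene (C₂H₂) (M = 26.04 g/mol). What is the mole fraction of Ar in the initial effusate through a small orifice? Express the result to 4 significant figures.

0.1965

Rate_i ∝ x_i/√M_i (Graham's law weighted by mole fraction), so the effusate composition follows n_i/√M_i.
So x_Ar in the escaping gas = (n_Ar/√M_Ar) / Σ(n_i/√M_i)
= (1.23/√39.95) / (1.23/√39.95 + 4.06/√26.04) = 0.1946/(0.1946 + 0.7956) = 0.1965.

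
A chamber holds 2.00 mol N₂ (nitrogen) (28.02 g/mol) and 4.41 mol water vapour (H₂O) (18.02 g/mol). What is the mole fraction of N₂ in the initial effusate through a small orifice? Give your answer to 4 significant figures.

0.2667

Effusion rate of each component ∝ n_i/√M_i (partial pressure × 1/√M).
Mole fraction of N₂ in the effusate = (n_N₂/√M_N₂) / (n_N₂/√M_N₂ + n_H₂O/√M_H₂O)
= (2.00/√28.02) / (2.00/√28.02 + 4.41/√18.02) = 0.3778/(0.3778 + 1.039) = 0.2667.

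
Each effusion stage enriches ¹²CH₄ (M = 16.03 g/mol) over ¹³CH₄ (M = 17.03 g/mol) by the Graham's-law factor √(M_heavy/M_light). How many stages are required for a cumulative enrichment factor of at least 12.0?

Per stage α = (17.03/16.03)^(1/2) = 1.06238^0.5, giving ln α = 0.03026.
Need α^N ≥ 12.0 ⇒ N ≥ ln(12.0) / ln α = 2.485 / 0.03026 = 82.13.
Rounding up, N = 83 stages.

83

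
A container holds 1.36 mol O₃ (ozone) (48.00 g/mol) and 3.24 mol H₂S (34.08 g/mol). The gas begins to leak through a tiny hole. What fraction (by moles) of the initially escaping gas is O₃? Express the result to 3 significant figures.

0.261

Rate_i ∝ x_i/√M_i (Graham's law weighted by mole fraction), so the effusate composition follows n_i/√M_i.
So x_O₃ in the escaping gas = (n_O₃/√M_O₃) / Σ(n_i/√M_i)
= (1.36/√48.00) / (1.36/√48.00 + 3.24/√34.08) = 0.1963/(0.1963 + 0.5550) = 0.261.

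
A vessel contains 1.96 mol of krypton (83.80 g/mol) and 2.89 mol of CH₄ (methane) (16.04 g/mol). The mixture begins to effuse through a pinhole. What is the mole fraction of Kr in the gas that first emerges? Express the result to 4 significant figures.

The effusion rate of species i is ∝ p_i/√M_i ∝ n_i/√M_i.
x_Kr(eff) = (n_Kr/√M_Kr) / (n_Kr/√M_Kr + n_CH₄/√M_CH₄)
= (1.96/√83.80) / (1.96/√83.80 + 2.89/√16.04) = 0.2141/(0.2141 + 0.7216) = 0.2288.

0.2288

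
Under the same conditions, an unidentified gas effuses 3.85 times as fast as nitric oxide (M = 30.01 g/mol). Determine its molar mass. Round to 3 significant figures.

2.02 g/mol

Since effusion rate ∝ 1/√M, rate_X/rate_NO = √(M_NO/M_X).
3.85 = √(30.01/M_X)
M_X = 30.01 / 3.85² = 30.01 / 14.82 = 2.02 g/mol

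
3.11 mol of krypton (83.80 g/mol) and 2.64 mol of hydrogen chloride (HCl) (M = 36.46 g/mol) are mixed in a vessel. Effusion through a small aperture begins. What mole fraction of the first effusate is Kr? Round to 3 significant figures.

0.437

Each component's effusion rate ∝ (its partial pressure)·(1/√M) ∝ n_i/√M_i.
Mole fraction of Kr in the effusate = (n_Kr/√M_Kr) / (n_Kr/√M_Kr + n_HCl/√M_HCl)
= (3.11/√83.80) / (3.11/√83.80 + 2.64/√36.46) = 0.3397/(0.3397 + 0.4372) = 0.437.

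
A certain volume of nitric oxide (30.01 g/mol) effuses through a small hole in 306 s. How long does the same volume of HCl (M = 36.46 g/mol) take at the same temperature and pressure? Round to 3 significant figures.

337 s

Using Graham's law: t_HCl/t_NO = √(M_HCl/M_NO) = √(36.46/30.01) = √1.215 = 1.102.
So the time for HCl is 306 × 1.102 = 337 s.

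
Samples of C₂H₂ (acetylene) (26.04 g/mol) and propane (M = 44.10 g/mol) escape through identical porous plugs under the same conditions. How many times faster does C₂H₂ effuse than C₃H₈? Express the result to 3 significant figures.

1.30

Graham's law gives rate_C₂H₂/rate_C₃H₈ = √(M_C₃H₈/M_C₂H₂) = √(44.10/26.04) = √1.694 = 1.30.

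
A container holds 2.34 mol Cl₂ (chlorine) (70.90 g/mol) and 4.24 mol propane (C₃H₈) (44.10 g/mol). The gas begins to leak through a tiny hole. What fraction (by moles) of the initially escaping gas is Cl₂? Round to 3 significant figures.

Each component's effusion rate ∝ (its partial pressure)·(1/√M) ∝ n_i/√M_i.
x_Cl₂(eff) = (n_Cl₂/√M_Cl₂) / (n_Cl₂/√M_Cl₂ + n_C₃H₈/√M_C₃H₈)
= (2.34/√70.90) / (2.34/√70.90 + 4.24/√44.10) = 0.2779/(0.2779 + 0.6385) = 0.303.

0.303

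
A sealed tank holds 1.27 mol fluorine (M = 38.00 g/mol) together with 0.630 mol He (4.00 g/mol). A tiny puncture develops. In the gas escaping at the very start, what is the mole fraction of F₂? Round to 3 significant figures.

Each component's effusion rate ∝ (its partial pressure)·(1/√M) ∝ n_i/√M_i.
So x_F₂ in the escaping gas = (n_F₂/√M_F₂) / Σ(n_i/√M_i)
= (1.27/√38.00) / (1.27/√38.00 + 0.630/√4.00) = 0.2060/(0.2060 + 0.3150) = 0.395.

0.395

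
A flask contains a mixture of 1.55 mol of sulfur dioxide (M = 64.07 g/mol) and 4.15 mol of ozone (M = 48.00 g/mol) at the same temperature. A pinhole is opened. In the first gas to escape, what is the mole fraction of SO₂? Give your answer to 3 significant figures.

Each component's effusion rate ∝ (its partial pressure)·(1/√M) ∝ n_i/√M_i.
x_SO₂(eff) = (n_SO₂/√M_SO₂) / (n_SO₂/√M_SO₂ + n_O₃/√M_O₃)
= (1.55/√64.07) / (1.55/√64.07 + 4.15/√48.00) = 0.1936/(0.1936 + 0.5990) = 0.244.

0.244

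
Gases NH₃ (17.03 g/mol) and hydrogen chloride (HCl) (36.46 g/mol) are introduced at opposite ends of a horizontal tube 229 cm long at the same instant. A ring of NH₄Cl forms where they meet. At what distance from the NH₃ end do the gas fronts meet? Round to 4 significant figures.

Distances travelled in equal time are proportional to diffusion rates, so d_NH₃/d_HCl = √(M_HCl/M_NH₃) = √(36.46/17.03) = 1.463.
With d_NH₃ + d_HCl = 229 cm, d_HCl = 229/(1 + 1.463) = 92.97 cm.
d_NH₃ = 229 − 92.97 = 136.0 cm.

136.0 cm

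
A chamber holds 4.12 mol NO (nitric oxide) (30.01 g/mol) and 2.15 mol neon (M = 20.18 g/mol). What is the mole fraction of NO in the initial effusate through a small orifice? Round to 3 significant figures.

0.611

Effusion rate of each component ∝ n_i/√M_i (partial pressure × 1/√M).
x_NO(eff) = (n_NO/√M_NO) / (n_NO/√M_NO + n_Ne/√M_Ne)
= (4.12/√30.01) / (4.12/√30.01 + 2.15/√20.18) = 0.7521/(0.7521 + 0.4786) = 0.611.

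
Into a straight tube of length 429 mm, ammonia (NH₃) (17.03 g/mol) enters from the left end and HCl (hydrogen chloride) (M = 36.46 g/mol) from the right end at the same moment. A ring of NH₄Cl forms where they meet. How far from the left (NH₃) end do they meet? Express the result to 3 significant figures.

255 mm

In equal time, each gas travels a distance ∝ its rate ∝ 1/√M, so d_NH₃/d_HCl = √(M_HCl/M_NH₃) = √(36.46/17.03) = 1.463.
With d_NH₃ + d_HCl = 429 mm, d_HCl = 429/(1 + 1.463) = 174.2 mm.
d_NH₃ = 429 − 174.2 = 255 mm.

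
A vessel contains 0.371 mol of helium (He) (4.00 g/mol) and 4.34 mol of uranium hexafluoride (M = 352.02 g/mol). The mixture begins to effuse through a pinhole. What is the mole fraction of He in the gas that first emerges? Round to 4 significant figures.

0.4450

The effusion rate of species i is ∝ p_i/√M_i ∝ n_i/√M_i.
x_He(eff) = (n_He/√M_He) / (n_He/√M_He + n_UF₆/√M_UF₆)
= (0.371/√4.00) / (0.371/√4.00 + 4.34/√352.02) = 0.1855/(0.1855 + 0.2313) = 0.4450.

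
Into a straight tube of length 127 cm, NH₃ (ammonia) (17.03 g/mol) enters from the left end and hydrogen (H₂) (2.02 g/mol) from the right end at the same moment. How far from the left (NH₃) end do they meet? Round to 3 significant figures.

32.5 cm

In equal time, each gas travels a distance ∝ its rate ∝ 1/√M, so d_NH₃/d_H₂ = √(M_H₂/M_NH₃) = √(2.02/17.03) = 0.3444.
With d_NH₃ + d_H₂ = 127 cm, d_H₂ = 127/(1 + 0.3444) = 94.47 cm.
d_NH₃ = 127 − 94.47 = 32.5 cm.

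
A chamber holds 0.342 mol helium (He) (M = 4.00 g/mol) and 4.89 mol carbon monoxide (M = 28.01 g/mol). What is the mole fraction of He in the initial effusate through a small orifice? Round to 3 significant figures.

0.156

Each component's effusion rate ∝ (its partial pressure)·(1/√M) ∝ n_i/√M_i.
Mole fraction of He in the effusate = (n_He/√M_He) / (n_He/√M_He + n_CO/√M_CO)
= (0.342/√4.00) / (0.342/√4.00 + 4.89/√28.01) = 0.1710/(0.1710 + 0.9240) = 0.156.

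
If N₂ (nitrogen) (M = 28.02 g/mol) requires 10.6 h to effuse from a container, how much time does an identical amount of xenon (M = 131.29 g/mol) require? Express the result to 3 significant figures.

Since effusion rate ∝ 1/√M, t_Xe/t_N₂ = √(M_Xe/M_N₂) = √(131.29/28.02) = √4.686 = 2.165.
So the time for Xe is 10.6 × 2.165 = 22.9 h.

22.9 h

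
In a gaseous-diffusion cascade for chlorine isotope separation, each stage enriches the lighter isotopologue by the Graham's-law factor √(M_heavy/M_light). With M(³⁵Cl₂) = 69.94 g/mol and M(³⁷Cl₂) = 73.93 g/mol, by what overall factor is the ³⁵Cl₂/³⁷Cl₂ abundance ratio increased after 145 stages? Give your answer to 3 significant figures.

The single-stage factor is √(M_heavy/M_light), so 145 stages give [√(73.93/69.94)]^145 = (73.93/69.94)^(145/2).
= 1.05705^(145/2) = 55.8.

55.8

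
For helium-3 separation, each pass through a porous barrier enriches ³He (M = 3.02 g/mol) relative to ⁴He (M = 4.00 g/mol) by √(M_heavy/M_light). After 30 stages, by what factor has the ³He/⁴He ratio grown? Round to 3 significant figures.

The single-stage factor is √(M_heavy/M_light), so 30 stages give [√(4.00/3.02)]^30 = (4.00/3.02)^(30/2).
= 1.32450^15 = 67.7.

67.7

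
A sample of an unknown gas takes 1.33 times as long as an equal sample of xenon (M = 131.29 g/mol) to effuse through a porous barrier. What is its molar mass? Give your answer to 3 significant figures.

Graham's law gives t_X/t_Xe = √(M_X/M_Xe).
1.33 = √(M_X/131.29)
M_X = 131.29 × 1.33² = 131.29 × 1.769 = 232 g/mol

232 g/mol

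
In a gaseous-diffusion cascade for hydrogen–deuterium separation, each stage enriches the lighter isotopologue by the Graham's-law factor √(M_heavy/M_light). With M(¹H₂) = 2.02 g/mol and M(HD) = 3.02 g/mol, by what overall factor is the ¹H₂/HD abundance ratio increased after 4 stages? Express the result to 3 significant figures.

2.24

Each stage multiplies the ratio by α = √(3.02/2.02), so after 4 stages the overall factor is α^4 = (3.02/2.02)^(4/2).
= 1.49505^2 = 2.24.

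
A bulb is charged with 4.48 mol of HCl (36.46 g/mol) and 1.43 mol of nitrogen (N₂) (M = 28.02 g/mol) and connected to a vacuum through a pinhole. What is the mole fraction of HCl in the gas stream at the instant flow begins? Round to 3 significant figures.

Each component's effusion rate ∝ (its partial pressure)·(1/√M) ∝ n_i/√M_i.
So x_HCl in the escaping gas = (n_HCl/√M_HCl) / Σ(n_i/√M_i)
= (4.48/√36.46) / (4.48/√36.46 + 1.43/√28.02) = 0.7419/(0.7419 + 0.2701) = 0.733.

0.733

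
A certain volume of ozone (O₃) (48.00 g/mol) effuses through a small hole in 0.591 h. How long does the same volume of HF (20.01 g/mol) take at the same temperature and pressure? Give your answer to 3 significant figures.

Using Graham's law: t_HF/t_O₃ = √(M_HF/M_O₃) = √(20.01/48.00) = √0.4169 = 0.6457.
So the time for HF is 0.591 × 0.6457 = 0.382 h.

0.382 h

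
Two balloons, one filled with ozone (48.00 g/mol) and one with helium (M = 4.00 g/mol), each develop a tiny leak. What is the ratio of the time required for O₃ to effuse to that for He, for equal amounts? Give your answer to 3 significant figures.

Since effusion rate ∝ 1/√M, t_O₃/t_He = √(M_O₃/M_He) = √(48.00/4.00) = √12.00 = 3.46.

3.46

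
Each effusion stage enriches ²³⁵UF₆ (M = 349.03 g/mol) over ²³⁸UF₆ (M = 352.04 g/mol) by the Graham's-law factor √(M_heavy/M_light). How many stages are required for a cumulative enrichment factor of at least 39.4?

856

With α = √(352.04/349.03) per stage, ln α = ½ ln(1.00862) = 0.004293.
Need α^N ≥ 39.4 ⇒ N ≥ ln(39.4) / ln α = 3.674 / 0.004293 = 855.66.
Rounding up, N = 856 stages.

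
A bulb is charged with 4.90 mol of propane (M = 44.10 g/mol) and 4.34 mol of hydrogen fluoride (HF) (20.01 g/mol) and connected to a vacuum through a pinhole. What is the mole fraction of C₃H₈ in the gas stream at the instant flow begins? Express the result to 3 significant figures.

The effusion rate of species i is ∝ p_i/√M_i ∝ n_i/√M_i.
So x_C₃H₈ in the escaping gas = (n_C₃H₈/√M_C₃H₈) / Σ(n_i/√M_i)
= (4.90/√44.10) / (4.90/√44.10 + 4.34/√20.01) = 0.7379/(0.7379 + 0.9702) = 0.432.

0.432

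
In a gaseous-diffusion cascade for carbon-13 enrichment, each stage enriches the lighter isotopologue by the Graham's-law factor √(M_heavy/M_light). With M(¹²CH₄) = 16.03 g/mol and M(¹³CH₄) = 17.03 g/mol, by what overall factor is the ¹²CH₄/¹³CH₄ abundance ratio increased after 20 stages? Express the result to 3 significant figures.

Overall factor = α^20 with α = √(17.03/16.03), i.e. (17.03/16.03)^(20/2).
= 1.06238^10 = 1.83.

1.83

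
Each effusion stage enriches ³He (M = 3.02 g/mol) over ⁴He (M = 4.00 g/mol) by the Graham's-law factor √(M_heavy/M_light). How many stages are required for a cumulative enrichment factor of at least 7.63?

Single-stage factor α = √(4.00/3.02), so ln α = ½ ln(1.32450) = 0.1405.
Need α^N ≥ 7.63 ⇒ N ≥ ln(7.63) / ln α = 2.032 / 0.1405 = 14.46.
Minimum whole number of stages: N = 15.

15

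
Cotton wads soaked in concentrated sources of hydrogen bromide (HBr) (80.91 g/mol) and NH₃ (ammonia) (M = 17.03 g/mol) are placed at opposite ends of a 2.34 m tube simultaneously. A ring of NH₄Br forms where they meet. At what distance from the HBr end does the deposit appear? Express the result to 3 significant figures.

Distances travelled in equal time are proportional to diffusion rates, so d_HBr/d_NH₃ = √(M_NH₃/M_HBr) = √(17.03/80.91) = 0.4588.
With d_HBr + d_NH₃ = 2.34 m, d_NH₃ = 2.34/(1 + 0.4588) = 1.604 m.
d_HBr = 2.34 − 1.604 = 0.736 m.

0.736 m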